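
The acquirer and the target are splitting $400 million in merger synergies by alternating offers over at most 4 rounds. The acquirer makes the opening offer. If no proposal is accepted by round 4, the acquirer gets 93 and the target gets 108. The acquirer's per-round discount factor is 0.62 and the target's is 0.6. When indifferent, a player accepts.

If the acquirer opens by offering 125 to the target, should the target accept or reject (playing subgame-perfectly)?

Reject

Round 4 (the target proposes): the acquirer gets 93 if talks fail, so the target offers 93 and keeps 307.
Round 3 (the acquirer proposes): the target can get 307 next round, worth 0.6 × 307 = 184.2 now, so the acquirer offers 184.2, keeping 215.8.
Round 2 (the target proposes): the acquirer can get 215.8 next round, worth 0.62 × 215.8 = 133.796 now, so the target offers 133.796, keeping 266.204.
So by rejecting in round 1, the target gets 266.204 next round, worth 0.6 × 266.204 = 159.7224 now.
Offer 125 < 159.7224, so the target rejects.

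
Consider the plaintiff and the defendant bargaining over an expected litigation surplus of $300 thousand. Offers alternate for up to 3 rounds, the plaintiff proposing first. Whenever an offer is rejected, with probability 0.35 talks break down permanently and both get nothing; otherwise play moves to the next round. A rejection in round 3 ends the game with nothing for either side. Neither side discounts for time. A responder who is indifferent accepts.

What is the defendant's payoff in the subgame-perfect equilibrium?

Round 3 (the plaintiff proposes): the defendant will accept anything ≥ 0, so the plaintiff offers 0 and keeps 300.
Round 2 (the defendant proposes): rejecting gives the plaintiff an expected 0.65 × 300 = 195, so the defendant offers 195, keeping 105.
Round 1 (the plaintiff proposes): rejecting gives the defendant an expected 0.65 × 105 = 68.25; the plaintiff offers that and keeps 231.75.

68.25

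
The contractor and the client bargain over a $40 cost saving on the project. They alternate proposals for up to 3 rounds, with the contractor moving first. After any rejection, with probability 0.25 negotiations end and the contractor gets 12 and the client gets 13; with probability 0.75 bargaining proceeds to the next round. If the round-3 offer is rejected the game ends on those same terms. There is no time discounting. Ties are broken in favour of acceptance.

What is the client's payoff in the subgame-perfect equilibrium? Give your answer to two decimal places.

15.81

Round 3 (the contractor proposes): the client gets 13 if talks fail, so the contractor offers 13 and keeps 27.
Round 2 (the client proposes): rejecting gives the contractor an expected 0.75 × 27 + 0.25 × 12 = 23.25; the client offers that and keeps 16.75.
Round 1 (the contractor proposes): rejecting gives the client an expected 0.75 × 16.75 + 0.25 × 13 = 15.8125, so the contractor offers 15.8125, keeping 24.1875.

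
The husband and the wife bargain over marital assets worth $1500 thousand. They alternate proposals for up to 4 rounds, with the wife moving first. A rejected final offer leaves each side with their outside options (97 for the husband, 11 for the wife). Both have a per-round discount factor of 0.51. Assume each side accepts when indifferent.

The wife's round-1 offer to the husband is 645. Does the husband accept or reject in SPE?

Round 4 (the husband proposes): the wife gets 11 if talks fail, so the husband offers 11 and keeps 1489.
Round 3 (the wife proposes): the husband can get 1489 next round, worth 0.51 × 1489 = 759.39 now, so the wife offers 759.39, keeping 740.61.
Round 2 (the husband proposes): the wife can get 740.61 next round, worth 0.51 × 740.61 = 377.7111 now; the husband offers that and keeps 1122.2889.
So by rejecting in round 1, the husband gets 1122.2889 next round, worth 0.51 × 1122.2889 = 572.367339 now.
Offer 645 ≥ 572.367339, so the husband accepts.

Accept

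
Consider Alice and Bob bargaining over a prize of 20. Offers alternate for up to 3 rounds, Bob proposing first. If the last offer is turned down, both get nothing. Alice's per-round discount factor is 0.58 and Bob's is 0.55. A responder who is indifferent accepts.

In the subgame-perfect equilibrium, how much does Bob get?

Round 3 (Bob proposes): rejection yields 0 for Alice; Bob offers 0 and keeps 20.
Round 2 (Alice proposes): Bob can get 20 next round, worth 0.55 × 20 = 11 now, so Alice offers 11, keeping 9.
Round 1 (Bob proposes): Alice can get 9 next round, worth 0.58 × 9 = 5.22 now. Bob offers 5.22 and keeps 20 − 5.22 = 14.78.

14.78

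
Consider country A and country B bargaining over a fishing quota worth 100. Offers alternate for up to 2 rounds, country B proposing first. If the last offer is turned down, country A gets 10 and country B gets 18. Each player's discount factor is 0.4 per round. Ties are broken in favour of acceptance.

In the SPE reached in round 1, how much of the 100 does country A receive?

Round 2 (country A proposes): country B gets 18 if talks fail, so country A offers 18 and keeps 82.
Round 1 (country B proposes): country A can get 82 next round, worth 0.4 × 82 = 32.8 now. Country B offers 32.8 and keeps 100 − 32.8 = 67.2.

32.8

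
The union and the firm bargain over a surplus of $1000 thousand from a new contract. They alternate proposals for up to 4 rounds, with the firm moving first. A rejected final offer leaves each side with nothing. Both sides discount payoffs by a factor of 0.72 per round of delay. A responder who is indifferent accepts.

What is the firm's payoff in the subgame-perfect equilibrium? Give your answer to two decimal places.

By backward induction:
Round 4 (the union proposes): rejection yields 0 for the firm; the union offers 0 and keeps 1000.
Round 3 (the firm proposes): the union can get 1000 next round, worth 0.72 × 1000 = 720 now. The firm offers 720 and keeps 1000 − 720 = 280.
Round 2 (the union proposes): the firm can get 280 next round, worth 0.72 × 280 = 201.6 now. The union offers 201.6 and keeps 1000 − 201.6 = 798.4.
Round 1 (the firm proposes): the union can get 798.4 next round, worth 0.72 × 798.4 = 574.848 now, so the firm offers 574.848, keeping 425.152.

425.15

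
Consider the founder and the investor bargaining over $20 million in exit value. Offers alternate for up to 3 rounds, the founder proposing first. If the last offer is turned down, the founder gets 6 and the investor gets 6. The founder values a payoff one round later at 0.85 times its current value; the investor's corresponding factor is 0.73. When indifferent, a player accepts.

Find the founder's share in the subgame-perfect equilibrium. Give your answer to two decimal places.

14.09

By backward induction:
Round 3 (the founder proposes): the investor gets 6 if talks fail, so the founder offers 6 and keeps 14.
Round 2 (the investor proposes): the founder can get 14 next round, worth 0.85 × 14 = 11.9 now; the investor offers that and keeps 8.1.
Round 1 (the founder proposes): the investor can get 8.1 next round, worth 0.73 × 8.1 = 5.913 now; the founder offers that and keeps 14.087.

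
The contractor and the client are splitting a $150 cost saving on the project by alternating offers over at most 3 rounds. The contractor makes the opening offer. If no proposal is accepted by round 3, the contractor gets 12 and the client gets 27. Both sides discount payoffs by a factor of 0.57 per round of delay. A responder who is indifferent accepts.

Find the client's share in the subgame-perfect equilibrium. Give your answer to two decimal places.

By backward induction:
Round 3 (the contractor proposes): the client gets 27 if talks fail, so the contractor offers 27 and keeps 123.
Round 2 (the client proposes): the contractor can get 123 next round, worth 0.57 × 123 = 70.11 now. The client offers 70.11 and keeps 150 − 70.11 = 79.89.
Round 1 (the contractor proposes): the client can get 79.89 next round, worth 0.57 × 79.89 = 45.5373 now, so the contractor offers 45.5373, keeping 104.4627.

45.54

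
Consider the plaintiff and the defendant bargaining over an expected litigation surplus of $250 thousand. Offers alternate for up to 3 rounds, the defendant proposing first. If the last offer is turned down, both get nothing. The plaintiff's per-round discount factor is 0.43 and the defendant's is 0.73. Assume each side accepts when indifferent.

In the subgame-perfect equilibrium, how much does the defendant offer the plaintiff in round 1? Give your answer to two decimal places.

29.03

Round 3 (the defendant proposes): the plaintiff will accept anything ≥ 0, so the defendant offers 0 and keeps 250.
Round 2 (the plaintiff proposes): the defendant can get 250 next round, worth 0.73 × 250 = 182.5 now, so the plaintiff offers 182.5, keeping 67.5.
Round 1 (the defendant proposes): the plaintiff can get 67.5 next round, worth 0.43 × 67.5 = 29.025 now, so the defendant offers 29.025, keeping 220.975.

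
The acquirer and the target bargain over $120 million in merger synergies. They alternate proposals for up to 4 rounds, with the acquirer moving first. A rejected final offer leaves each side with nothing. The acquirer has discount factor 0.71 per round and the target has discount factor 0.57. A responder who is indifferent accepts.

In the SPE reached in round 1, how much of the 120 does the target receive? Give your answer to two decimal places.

47.52

Round 4 (the target proposes): rejection yields 0 for the acquirer; the target offers 0 and keeps 120.
Round 3 (the acquirer proposes): the target can get 120 next round, worth 0.57 × 120 = 68.4 now; the acquirer offers that and keeps 51.6.
Round 2 (the target proposes): the acquirer can get 51.6 next round, worth 0.71 × 51.6 = 36.636 now. The target offers 36.636 and keeps 120 − 36.636 = 83.364.
Round 1 (the acquirer proposes): the target can get 83.364 next round, worth 0.57 × 83.364 = 47.51748 now, so the acquirer offers 47.51748, keeping 72.48252.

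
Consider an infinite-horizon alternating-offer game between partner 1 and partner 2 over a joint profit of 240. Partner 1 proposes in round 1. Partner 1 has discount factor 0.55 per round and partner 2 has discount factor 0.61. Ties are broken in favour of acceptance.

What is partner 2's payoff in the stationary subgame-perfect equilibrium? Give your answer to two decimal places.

Let x be partner 1's share when partner 1 proposes and y be partner 2's share when partner 2 proposes.
Partner 2 accepts iff offered ≥ 0.61·y, so x = 240 − 0.61y. Symmetrically y = 240 − 0.55x.
Substituting: x = 240 − 0.61(240 − 0.55x), giving x(1 − 0.55·0.61) = 240(1 − 0.61).
So x = 240 × 0.39 / 0.6645 ≈ 140.8578, and partner 2 receives 240 − x ≈ 99.1422.

99.14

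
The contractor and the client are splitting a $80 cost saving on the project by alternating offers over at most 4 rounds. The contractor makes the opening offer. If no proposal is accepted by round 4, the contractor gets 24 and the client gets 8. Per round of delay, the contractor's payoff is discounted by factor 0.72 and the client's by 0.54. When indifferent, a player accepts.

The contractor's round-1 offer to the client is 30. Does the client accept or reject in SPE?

Accept

Round 4 (the client proposes): the contractor gets 24 if talks fail, so the client offers 24 and keeps 56.
Round 3 (the contractor proposes): the client can get 56 next round, worth 0.54 × 56 = 30.24 now; the contractor offers that and keeps 49.76.
Round 2 (the client proposes): the contractor can get 49.76 next round, worth 0.72 × 49.76 = 35.8272 now; the client offers that and keeps 44.1728.
So by rejecting in round 1, the client gets 44.1728 next round, worth 0.54 × 44.1728 = 23.853312 now.
Offer 30 ≥ 23.853312, so the client accepts.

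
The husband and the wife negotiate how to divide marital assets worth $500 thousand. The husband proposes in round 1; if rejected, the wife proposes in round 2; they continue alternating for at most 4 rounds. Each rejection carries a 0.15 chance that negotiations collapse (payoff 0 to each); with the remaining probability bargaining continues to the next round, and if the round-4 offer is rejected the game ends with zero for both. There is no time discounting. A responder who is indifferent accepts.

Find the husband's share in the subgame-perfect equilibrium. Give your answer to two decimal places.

By backward induction:
Round 4 (the wife proposes): rejection yields 0 for the husband; the wife offers 0 and keeps 500.
Round 3 (the husband proposes): rejecting gives the wife an expected 0.85 × 500 = 425; the husband offers that and keeps 75.
Round 2 (the wife proposes): rejecting gives the husband an expected 0.85 × 75 = 63.75, so the wife offers 63.75, keeping 436.25.
Round 1 (the husband proposes): rejecting gives the wife an expected 0.85 × 436.25 = 370.8125. The husband offers 370.8125 and keeps 500 − 370.8125 = 129.1875.

129.19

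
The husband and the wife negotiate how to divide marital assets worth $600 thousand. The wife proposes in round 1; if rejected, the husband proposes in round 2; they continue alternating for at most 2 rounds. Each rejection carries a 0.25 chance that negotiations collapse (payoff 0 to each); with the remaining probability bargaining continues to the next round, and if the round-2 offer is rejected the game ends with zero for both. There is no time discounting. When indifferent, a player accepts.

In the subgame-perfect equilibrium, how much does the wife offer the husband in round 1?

450

Round 2 (the husband proposes): rejection yields 0 for the wife; the husband offers 0 and keeps 600.
Round 1 (the wife proposes): rejecting gives the husband an expected 0.75 × 600 = 450. The wife offers 450 and keeps 600 − 450 = 150.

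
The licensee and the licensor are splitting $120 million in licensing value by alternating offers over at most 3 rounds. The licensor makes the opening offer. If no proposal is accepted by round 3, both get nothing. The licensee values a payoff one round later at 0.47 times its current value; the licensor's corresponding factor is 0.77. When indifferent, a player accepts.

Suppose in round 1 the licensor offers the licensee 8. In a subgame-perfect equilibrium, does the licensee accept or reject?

Reject

Round 3 (the licensor proposes): the licensee will accept anything ≥ 0, so the licensor offers 0 and keeps 120.
Round 2 (the licensee proposes): the licensor can get 120 next round, worth 0.77 × 120 = 92.4 now. The licensee offers 92.4 and keeps 120 − 92.4 = 27.6.
So by rejecting in round 1, the licensee gets 27.6 next round, worth 0.47 × 27.6 = 12.972 now.
Offer 8 < 12.972, so the licensee rejects.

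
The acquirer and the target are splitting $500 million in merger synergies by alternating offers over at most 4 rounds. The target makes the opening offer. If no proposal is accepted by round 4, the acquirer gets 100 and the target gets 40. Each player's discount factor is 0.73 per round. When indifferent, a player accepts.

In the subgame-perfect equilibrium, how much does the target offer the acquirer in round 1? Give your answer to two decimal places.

Solve by backward induction from round 4.
Round 4 (the acquirer proposes): the target gets 40 if talks fail, so the acquirer offers 40 and keeps 460.
Round 3 (the target proposes): the acquirer can get 460 next round, worth 0.73 × 460 = 335.8 now; the target offers that and keeps 164.2.
Round 2 (the acquirer proposes): the target can get 164.2 next round, worth 0.73 × 164.2 = 119.866 now, so the acquirer offers 119.866, keeping 380.134.
Round 1 (the target proposes): the acquirer can get 380.134 next round, worth 0.73 × 380.134 = 277.49782 now, so the target offers 277.49782, keeping 222.50218.

277.50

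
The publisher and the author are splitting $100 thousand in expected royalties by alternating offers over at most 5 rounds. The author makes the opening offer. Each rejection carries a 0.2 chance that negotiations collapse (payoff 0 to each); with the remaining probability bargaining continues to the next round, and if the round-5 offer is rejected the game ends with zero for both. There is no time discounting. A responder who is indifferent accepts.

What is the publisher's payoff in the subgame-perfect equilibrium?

26.24

Round 5 (the author proposes): the publisher will accept anything ≥ 0, so the author offers 0 and keeps 100.
Round 4 (the publisher proposes): rejecting gives the author an expected 0.8 × 100 = 80; the publisher offers that and keeps 20.
Round 3 (the author proposes): rejecting gives the publisher an expected 0.8 × 20 = 16. The author offers 16 and keeps 100 − 16 = 84.
Round 2 (the publisher proposes): rejecting gives the author an expected 0.8 × 84 = 67.2. The publisher offers 67.2 and keeps 100 − 67.2 = 32.8.
Round 1 (the author proposes): rejecting gives the publisher an expected 0.8 × 32.8 = 26.24. The author offers 26.24 and keeps 100 − 26.24 = 73.76.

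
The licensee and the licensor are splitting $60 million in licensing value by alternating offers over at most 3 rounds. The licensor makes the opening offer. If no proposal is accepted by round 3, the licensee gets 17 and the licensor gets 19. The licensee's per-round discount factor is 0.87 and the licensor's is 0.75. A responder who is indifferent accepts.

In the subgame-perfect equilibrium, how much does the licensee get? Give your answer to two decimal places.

Round 3 (the licensor proposes): the licensee gets 17 if talks fail, so the licensor offers 17 and keeps 43.
Round 2 (the licensee proposes): the licensor can get 43 next round, worth 0.75 × 43 = 32.25 now, so the licensee offers 32.25, keeping 27.75.
Round 1 (the licensor proposes): the licensee can get 27.75 next round, worth 0.87 × 27.75 = 24.1425 now, so the licensor offers 24.1425, keeping 35.8575.

24.14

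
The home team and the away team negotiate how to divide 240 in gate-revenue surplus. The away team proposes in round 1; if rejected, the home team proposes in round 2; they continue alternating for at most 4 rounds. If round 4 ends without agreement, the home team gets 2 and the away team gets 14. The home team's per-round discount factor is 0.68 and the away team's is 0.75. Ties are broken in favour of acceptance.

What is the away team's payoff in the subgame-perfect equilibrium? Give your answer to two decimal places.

By backward induction:
Round 4 (the home team proposes): the away team gets 14 if talks fail, so the home team offers 14 and keeps 226.
Round 3 (the away team proposes): the home team can get 226 next round, worth 0.68 × 226 = 153.68 now. The away team offers 153.68 and keeps 240 − 153.68 = 86.32.
Round 2 (the home team proposes): the away team can get 86.32 next round, worth 0.75 × 86.32 = 64.74 now. The home team offers 64.74 and keeps 240 − 64.74 = 175.26.
Round 1 (the away team proposes): the home team can get 175.26 next round, worth 0.68 × 175.26 = 119.1768 now; the away team offers that and keeps 120.8232.

120.82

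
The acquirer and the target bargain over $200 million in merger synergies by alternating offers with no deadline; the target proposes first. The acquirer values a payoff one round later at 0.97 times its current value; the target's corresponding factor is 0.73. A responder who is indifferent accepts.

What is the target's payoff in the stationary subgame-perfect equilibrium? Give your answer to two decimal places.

Let x be the target's share when the target proposes and y be the acquirer's share when the acquirer proposes.
The acquirer accepts iff offered ≥ 0.97·y, so x = 200 − 0.97y. Symmetrically y = 200 − 0.73x.
Substituting: x = 200 − 0.97(200 − 0.73x), giving x(1 − 0.73·0.97) = 200(1 − 0.97).
So x = 200 × 0.03 / 0.2919 ≈ 20.5550, and the acquirer receives 200 − x ≈ 179.4450.

20.55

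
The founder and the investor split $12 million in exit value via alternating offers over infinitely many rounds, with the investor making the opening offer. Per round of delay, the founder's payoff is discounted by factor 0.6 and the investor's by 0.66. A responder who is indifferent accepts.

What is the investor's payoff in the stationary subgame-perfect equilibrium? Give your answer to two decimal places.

7.95

Let x be the investor's share when the investor proposes and y be the founder's share when the founder proposes.
The founder accepts iff offered ≥ 0.6·y, so x = 12 − 0.6y. Symmetrically y = 12 − 0.66x.
Substituting: x = 12 − 0.6(12 − 0.66x), giving x(1 − 0.66·0.6) = 12(1 − 0.6).
So x = 12 × 0.4 / 0.604 ≈ 7.9470, and the founder receives 12 − x ≈ 4.0530.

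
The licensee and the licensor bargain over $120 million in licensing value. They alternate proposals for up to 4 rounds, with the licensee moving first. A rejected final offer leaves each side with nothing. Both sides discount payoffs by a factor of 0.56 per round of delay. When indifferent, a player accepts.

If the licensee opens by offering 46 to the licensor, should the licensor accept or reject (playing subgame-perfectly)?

Round 4 (the licensor proposes): the licensee will accept anything ≥ 0, so the licensor offers 0 and keeps 120.
Round 3 (the licensee proposes): the licensor can get 120 next round, worth 0.56 × 120 = 67.2 now; the licensee offers that and keeps 52.8.
Round 2 (the licensor proposes): the licensee can get 52.8 next round, worth 0.56 × 52.8 = 29.568 now, so the licensor offers 29.568, keeping 90.432.
So by rejecting in round 1, the licensor gets 90.432 next round, worth 0.56 × 90.432 = 50.64192 now.
Offer 46 < 50.64192, so the licensor rejects.

Reject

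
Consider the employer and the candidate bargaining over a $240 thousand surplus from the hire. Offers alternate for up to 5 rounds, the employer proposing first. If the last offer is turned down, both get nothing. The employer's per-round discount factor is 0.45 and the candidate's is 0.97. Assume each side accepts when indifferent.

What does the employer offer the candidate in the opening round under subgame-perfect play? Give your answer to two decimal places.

Round 5 (the employer proposes): the candidate will accept anything ≥ 0, so the employer offers 0 and keeps 240.
Round 4 (the candidate proposes): the employer can get 240 next round, worth 0.45 × 240 = 108 now, so the candidate offers 108, keeping 132.
Round 3 (the employer proposes): the candidate can get 132 next round, worth 0.97 × 132 = 128.04 now, so the employer offers 128.04, keeping 111.96.
Round 2 (the candidate proposes): the employer can get 111.96 next round, worth 0.45 × 111.96 = 50.382 now. The candidate offers 50.382 and keeps 240 − 50.382 = 189.618.
Round 1 (the employer proposes): the candidate can get 189.618 next round, worth 0.97 × 189.618 = 183.92946 now. The employer offers 183.92946 and keeps 240 − 183.92946 = 56.07054.

183.93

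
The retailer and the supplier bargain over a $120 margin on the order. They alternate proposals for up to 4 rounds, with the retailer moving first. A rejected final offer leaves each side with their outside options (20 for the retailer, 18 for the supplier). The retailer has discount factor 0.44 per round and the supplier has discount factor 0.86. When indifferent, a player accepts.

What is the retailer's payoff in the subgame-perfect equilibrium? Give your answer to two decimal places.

29.67

Round 4 (the supplier proposes): the retailer gets 20 if talks fail, so the supplier offers 20 and keeps 100.
Round 3 (the retailer proposes): the supplier can get 100 next round, worth 0.86 × 100 = 86 now; the retailer offers that and keeps 34.
Round 2 (the supplier proposes): the retailer can get 34 next round, worth 0.44 × 34 = 14.96 now; the supplier offers that and keeps 105.04.
Round 1 (the retailer proposes): the supplier can get 105.04 next round, worth 0.86 × 105.04 = 90.3344 now; the retailer offers that and keeps 29.6656.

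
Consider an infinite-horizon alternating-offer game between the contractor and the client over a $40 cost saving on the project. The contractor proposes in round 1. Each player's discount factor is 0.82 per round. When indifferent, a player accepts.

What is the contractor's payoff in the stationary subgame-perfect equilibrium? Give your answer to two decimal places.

21.98

When the contractor proposes, the client accepts any offer worth at least 0.82 times what the client would get by proposing next round; and vice versa.
This gives x = 40 − 0.82y and y = 40 − 0.82x, where x and y are each side's share when it proposes.
Hence (1 − 0.82·0.82)x = 40(1 − 0.82), i.e. 0.3276·x = 7.2.
x ≈ 21.9780; the client's share is 40 − x ≈ 18.0220.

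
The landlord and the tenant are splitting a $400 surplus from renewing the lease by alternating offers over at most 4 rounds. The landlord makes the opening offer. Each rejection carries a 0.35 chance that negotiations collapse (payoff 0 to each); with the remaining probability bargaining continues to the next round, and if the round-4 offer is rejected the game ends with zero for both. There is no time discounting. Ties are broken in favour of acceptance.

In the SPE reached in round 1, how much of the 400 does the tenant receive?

By backward induction:
Round 4 (the tenant proposes): the landlord will accept anything ≥ 0, so the tenant offers 0 and keeps 400.
Round 3 (the landlord proposes): rejecting gives the tenant an expected 0.65 × 400 = 260. The landlord offers 260 and keeps 400 − 260 = 140.
Round 2 (the tenant proposes): rejecting gives the landlord an expected 0.65 × 140 = 91. The tenant offers 91 and keeps 400 − 91 = 309.
Round 1 (the landlord proposes): rejecting gives the tenant an expected 0.65 × 309 = 200.85, so the landlord offers 200.85, keeping 199.15.

200.85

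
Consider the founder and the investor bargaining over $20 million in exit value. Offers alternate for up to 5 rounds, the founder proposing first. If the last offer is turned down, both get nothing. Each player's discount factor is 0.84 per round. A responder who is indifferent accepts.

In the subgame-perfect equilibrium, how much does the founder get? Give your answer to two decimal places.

Round 5 (the founder proposes): the investor will accept anything ≥ 0, so the founder offers 0 and keeps 20.
Round 4 (the investor proposes): the founder can get 20 next round, worth 0.84 × 20 = 16.8 now; the investor offers that and keeps 3.2.
Round 3 (the founder proposes): the investor can get 3.2 next round, worth 0.84 × 3.2 = 2.688 now. The founder offers 2.688 and keeps 20 − 2.688 = 17.312.
Round 2 (the investor proposes): the founder can get 17.312 next round, worth 0.84 × 17.312 = 14.54208 now, so the investor offers 14.54208, keeping 5.45792.
Round 1 (the founder proposes): the investor can get 5.45792 next round, worth 0.84 × 5.45792 = 4.5846528 now, so the founder offers 4.5846528, keeping 15.4153472.

15.42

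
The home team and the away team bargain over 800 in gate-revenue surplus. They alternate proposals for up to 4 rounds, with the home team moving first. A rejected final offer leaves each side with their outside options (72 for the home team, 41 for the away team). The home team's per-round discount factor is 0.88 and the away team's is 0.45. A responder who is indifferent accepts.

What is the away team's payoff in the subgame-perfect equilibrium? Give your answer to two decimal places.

Round 4 (the away team proposes): the home team gets 72 if talks fail, so the away team offers 72 and keeps 728.
Round 3 (the home team proposes): the away team can get 728 next round, worth 0.45 × 728 = 327.6 now; the home team offers that and keeps 472.4.
Round 2 (the away team proposes): the home team can get 472.4 next round, worth 0.88 × 472.4 = 415.712 now, so the away team offers 415.712, keeping 384.288.
Round 1 (the home team proposes): the away team can get 384.288 next round, worth 0.45 × 384.288 = 172.9296 now, so the home team offers 172.9296, keeping 627.0704.

172.93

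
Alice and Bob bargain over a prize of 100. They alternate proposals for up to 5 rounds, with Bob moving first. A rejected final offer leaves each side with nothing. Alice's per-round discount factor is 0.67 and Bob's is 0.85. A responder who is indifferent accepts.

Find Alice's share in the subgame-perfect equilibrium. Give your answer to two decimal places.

Round 5 (Bob proposes): Alice will accept anything ≥ 0, so Bob offers 0 and keeps 100.
Round 4 (Alice proposes): Bob can get 100 next round, worth 0.85 × 100 = 85 now, so Alice offers 85, keeping 15.
Round 3 (Bob proposes): Alice can get 15 next round, worth 0.67 × 15 = 10.05 now. Bob offers 10.05 and keeps 100 − 10.05 = 89.95.
Round 2 (Alice proposes): Bob can get 89.95 next round, worth 0.85 × 89.95 = 76.4575 now; Alice offers that and keeps 23.5425.
Round 1 (Bob proposes): Alice can get 23.5425 next round, worth 0.67 × 23.5425 = 15.773475 now; Bob offers that and keeps 84.226525.

15.77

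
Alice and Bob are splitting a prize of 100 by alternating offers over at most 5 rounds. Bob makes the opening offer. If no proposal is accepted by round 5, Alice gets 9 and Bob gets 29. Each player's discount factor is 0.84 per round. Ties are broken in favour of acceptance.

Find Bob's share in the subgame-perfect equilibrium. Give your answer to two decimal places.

Round 5 (Bob proposes): Alice gets 9 if talks fail, so Bob offers 9 and keeps 91.
Round 4 (Alice proposes): Bob can get 91 next round, worth 0.84 × 91 = 76.44 now. Alice offers 76.44 and keeps 100 − 76.44 = 23.56.
Round 3 (Bob proposes): Alice can get 23.56 next round, worth 0.84 × 23.56 = 19.7904 now; Bob offers that and keeps 80.2096.
Round 2 (Alice proposes): Bob can get 80.2096 next round, worth 0.84 × 80.2096 = 67.376064 now; Alice offers that and keeps 32.623936.
Round 1 (Bob proposes): Alice can get 32.623936 next round, worth 0.84 × 32.623936 = 27.40410624 now, so Bob offers 27.40410624, keeping 72.59589376.

72.60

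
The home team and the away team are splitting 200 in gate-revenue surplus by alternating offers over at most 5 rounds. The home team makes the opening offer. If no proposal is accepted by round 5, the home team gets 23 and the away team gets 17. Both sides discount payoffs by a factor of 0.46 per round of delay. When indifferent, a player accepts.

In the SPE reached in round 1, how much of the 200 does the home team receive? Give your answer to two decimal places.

139.05

Round 5 (the home team proposes): the away team gets 17 if talks fail, so the home team offers 17 and keeps 183.
Round 4 (the away team proposes): the home team can get 183 next round, worth 0.46 × 183 = 84.18 now. The away team offers 84.18 and keeps 200 − 84.18 = 115.82.
Round 3 (the home team proposes): the away team can get 115.82 next round, worth 0.46 × 115.82 = 53.2772 now, so the home team offers 53.2772, keeping 146.7228.
Round 2 (the away team proposes): the home team can get 146.7228 next round, worth 0.46 × 146.7228 = 67.492488 now. The away team offers 67.492488 and keeps 200 − 67.492488 = 132.507512.
Round 1 (the home team proposes): the away team can get 132.507512 next round, worth 0.46 × 132.507512 = 60.95345552 now; the home team offers that and keeps 139.04654448.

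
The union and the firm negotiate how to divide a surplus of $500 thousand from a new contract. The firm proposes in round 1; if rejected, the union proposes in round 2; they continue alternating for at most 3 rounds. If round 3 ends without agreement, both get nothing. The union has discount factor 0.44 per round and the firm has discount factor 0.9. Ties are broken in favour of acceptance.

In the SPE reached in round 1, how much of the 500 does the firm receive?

Round 3 (the firm proposes): rejection yields 0 for the union; the firm offers 0 and keeps 500.
Round 2 (the union proposes): the firm can get 500 next round, worth 0.9 × 500 = 450 now; the union offers that and keeps 50.
Round 1 (the firm proposes): the union can get 50 next round, worth 0.44 × 50 = 22 now. The firm offers 22 and keeps 500 − 22 = 478.

478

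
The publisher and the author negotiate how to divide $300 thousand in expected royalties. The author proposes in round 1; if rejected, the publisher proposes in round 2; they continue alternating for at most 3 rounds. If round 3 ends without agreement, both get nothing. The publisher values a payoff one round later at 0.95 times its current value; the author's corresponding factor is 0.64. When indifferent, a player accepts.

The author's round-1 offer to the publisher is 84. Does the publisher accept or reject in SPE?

Work out the publisher's continuation value if the offer is rejected.
Round 3 (the author proposes): rejection yields 0 for the publisher; the author offers 0 and keeps 300.
Round 2 (the publisher proposes): the author can get 300 next round, worth 0.64 × 300 = 192 now, so the publisher offers 192, keeping 108.
So by rejecting in round 1, the publisher gets 108 next round, worth 0.95 × 108 = 102.6 now.
Offer 84 < 102.6, so the publisher rejects.

Reject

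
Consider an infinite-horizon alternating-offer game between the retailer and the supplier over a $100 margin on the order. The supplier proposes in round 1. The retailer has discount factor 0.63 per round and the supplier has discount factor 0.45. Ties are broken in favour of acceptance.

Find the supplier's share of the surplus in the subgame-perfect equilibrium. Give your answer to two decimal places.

When the supplier proposes, the retailer accepts any offer worth at least 0.63 times what the retailer would get by proposing next round; and vice versa.
This gives x = 100 − 0.63y and y = 100 − 0.45x, where x and y are each side's share when it proposes.
Hence (1 − 0.63·0.45)x = 100(1 − 0.63), i.e. 0.7165·x = 37.
x ≈ 51.6399; the retailer's share is 100 − x ≈ 48.3601.

51.64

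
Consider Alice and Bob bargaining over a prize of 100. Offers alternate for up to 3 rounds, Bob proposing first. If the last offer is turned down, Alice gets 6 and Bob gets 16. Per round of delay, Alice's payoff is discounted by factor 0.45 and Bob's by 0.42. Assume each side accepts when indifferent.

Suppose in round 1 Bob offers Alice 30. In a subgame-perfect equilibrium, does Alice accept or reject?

Accept

Round 3 (Bob proposes): Alice gets 6 if talks fail, so Bob offers 6 and keeps 94.
Round 2 (Alice proposes): Bob can get 94 next round, worth 0.42 × 94 = 39.48 now; Alice offers that and keeps 60.52.
So by rejecting in round 1, Alice gets 60.52 next round, worth 0.45 × 60.52 = 27.234 now.
Offer 30 ≥ 27.234, so Alice accepts.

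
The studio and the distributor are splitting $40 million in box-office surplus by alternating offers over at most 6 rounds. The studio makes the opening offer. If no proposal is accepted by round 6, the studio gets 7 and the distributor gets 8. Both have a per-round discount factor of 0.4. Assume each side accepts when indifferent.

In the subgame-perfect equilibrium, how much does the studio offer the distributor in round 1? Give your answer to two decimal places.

11.47

Round 6 (the distributor proposes): the studio gets 7 if talks fail, so the distributor offers 7 and keeps 33.
Round 5 (the studio proposes): the distributor can get 33 next round, worth 0.4 × 33 = 13.2 now. The studio offers 13.2 and keeps 40 − 13.2 = 26.8.
Round 4 (the distributor proposes): the studio can get 26.8 next round, worth 0.4 × 26.8 = 10.72 now; the distributor offers that and keeps 29.28.
Round 3 (the studio proposes): the distributor can get 29.28 next round, worth 0.4 × 29.28 = 11.712 now, so the studio offers 11.712, keeping 28.288.
Round 2 (the distributor proposes): the studio can get 28.288 next round, worth 0.4 × 28.288 = 11.3152 now. The distributor offers 11.3152 and keeps 40 − 11.3152 = 28.6848.
Round 1 (the studio proposes): the distributor can get 28.6848 next round, worth 0.4 × 28.6848 = 11.47392 now, so the studio offers 11.47392, keeping 28.52608.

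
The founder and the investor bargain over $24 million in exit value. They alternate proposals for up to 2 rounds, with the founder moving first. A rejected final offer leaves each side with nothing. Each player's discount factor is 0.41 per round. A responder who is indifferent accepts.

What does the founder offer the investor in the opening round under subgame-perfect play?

Work backward from the last round.
Round 2 (the investor proposes): the founder will accept anything ≥ 0, so the investor offers 0 and keeps 24.
Round 1 (the founder proposes): the investor can get 24 next round, worth 0.41 × 24 = 9.84 now. The founder offers 9.84 and keeps 24 − 9.84 = 14.16.

9.84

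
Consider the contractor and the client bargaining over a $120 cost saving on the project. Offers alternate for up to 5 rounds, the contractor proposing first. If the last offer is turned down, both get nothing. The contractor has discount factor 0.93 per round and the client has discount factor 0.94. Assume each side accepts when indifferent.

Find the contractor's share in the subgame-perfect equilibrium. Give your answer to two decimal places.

105.20

Round 5 (the contractor proposes): rejection yields 0 for the client; the contractor offers 0 and keeps 120.
Round 4 (the client proposes): the contractor can get 120 next round, worth 0.93 × 120 = 111.6 now, so the client offers 111.6, keeping 8.4.
Round 3 (the contractor proposes): the client can get 8.4 next round, worth 0.94 × 8.4 = 7.896 now, so the contractor offers 7.896, keeping 112.104.
Round 2 (the client proposes): the contractor can get 112.104 next round, worth 0.93 × 112.104 = 104.25672 now. The client offers 104.25672 and keeps 120 − 104.25672 = 15.74328.
Round 1 (the contractor proposes): the client can get 15.74328 next round, worth 0.94 × 15.74328 = 14.7986832 now; the contractor offers that and keeps 105.2013168.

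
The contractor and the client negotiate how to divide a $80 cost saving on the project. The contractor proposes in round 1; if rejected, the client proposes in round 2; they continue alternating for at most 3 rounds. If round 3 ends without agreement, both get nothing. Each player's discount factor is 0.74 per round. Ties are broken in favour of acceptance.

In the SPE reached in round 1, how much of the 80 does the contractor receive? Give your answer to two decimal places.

Round 3 (the contractor proposes): the client will accept anything ≥ 0, so the contractor offers 0 and keeps 80.
Round 2 (the client proposes): the contractor can get 80 next round, worth 0.74 × 80 = 59.2 now; the client offers that and keeps 20.8.
Round 1 (the contractor proposes): the client can get 20.8 next round, worth 0.74 × 20.8 = 15.392 now, so the contractor offers 15.392, keeping 64.608.

64.61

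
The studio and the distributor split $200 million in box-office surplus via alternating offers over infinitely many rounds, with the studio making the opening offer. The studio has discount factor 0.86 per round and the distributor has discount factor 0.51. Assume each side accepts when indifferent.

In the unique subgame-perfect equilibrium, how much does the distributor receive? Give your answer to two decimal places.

Let x be the studio's share when the studio proposes and y be the distributor's share when the distributor proposes.
The distributor accepts iff offered ≥ 0.51·y, so x = 200 − 0.51y. Symmetrically y = 200 − 0.86x.
Substituting: x = 200 − 0.51(200 − 0.86x), giving x(1 − 0.86·0.51) = 200(1 − 0.51).
So x = 200 × 0.49 / 0.5614 ≈ 174.5636, and the distributor receives 200 − x ≈ 25.4364.

25.44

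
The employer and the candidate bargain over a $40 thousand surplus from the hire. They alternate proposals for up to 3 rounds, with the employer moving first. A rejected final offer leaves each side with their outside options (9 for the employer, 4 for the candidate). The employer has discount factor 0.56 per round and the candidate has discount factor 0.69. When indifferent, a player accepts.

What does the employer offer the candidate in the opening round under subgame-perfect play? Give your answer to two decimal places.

Round 3 (the employer proposes): the candidate gets 4 if talks fail, so the employer offers 4 and keeps 36.
Round 2 (the candidate proposes): the employer can get 36 next round, worth 0.56 × 36 = 20.16 now; the candidate offers that and keeps 19.84.
Round 1 (the employer proposes): the candidate can get 19.84 next round, worth 0.69 × 19.84 = 13.6896 now; the employer offers that and keeps 26.3104.

13.69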